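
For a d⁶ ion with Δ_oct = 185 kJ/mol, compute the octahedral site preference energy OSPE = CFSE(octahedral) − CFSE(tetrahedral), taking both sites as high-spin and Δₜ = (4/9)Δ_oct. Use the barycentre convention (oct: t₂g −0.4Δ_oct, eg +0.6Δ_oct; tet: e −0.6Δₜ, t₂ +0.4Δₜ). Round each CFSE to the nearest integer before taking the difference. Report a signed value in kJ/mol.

-25

Octahedral high-spin t2g^4 e_g^2: CFSE = -0.4 × 185 = -74 kJ/mol.
Tetrahedral e^3 t2^3 gives -0.6Δₜ = -0.6 × (4/9) × 185 = -49 kJ/mol.
Subtracting, OSPE = -74 − (-49) = -25 kJ/mol.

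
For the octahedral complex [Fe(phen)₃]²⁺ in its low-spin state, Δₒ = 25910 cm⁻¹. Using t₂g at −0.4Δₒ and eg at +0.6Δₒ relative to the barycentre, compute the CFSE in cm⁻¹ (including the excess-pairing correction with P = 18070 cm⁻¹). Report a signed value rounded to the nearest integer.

-26044

phen is neutral, so the +2 overall charge sits on Fe: oxidation state +2.
Group 8 minus oxidation state +2 gives a d⁶ configuration for Fe²⁺.
Configuration: t₂g⁶ eg⁰.
Orbital CFSE = 6(-0.4) + 0(0.6) = -2.4Δₒ = -2.4 × 25910 = -62184 cm⁻¹.
Pairing penalty: 3 pairs vs 1 in the high-spin reference → 2 extra × P = 36140 cm⁻¹.
Overall CFSE = -62184 + 36140 = -26044 cm⁻¹.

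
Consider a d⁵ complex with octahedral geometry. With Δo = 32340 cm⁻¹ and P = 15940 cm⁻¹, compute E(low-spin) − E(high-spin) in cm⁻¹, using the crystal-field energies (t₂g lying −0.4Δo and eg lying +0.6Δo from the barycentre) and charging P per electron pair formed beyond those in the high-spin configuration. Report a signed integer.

-32800

In the high-spin limit (t₂g³ eg²) the orbital term is 0.0Δo = 0 cm⁻¹, with no excess pairing.
For low-spin the configuration is t₂g⁵ eg⁰: orbital energy -2.0 × 32340 = -64680 cm⁻¹, and 2 additional pairs relative to high-spin add 31880 cm⁻¹, giving -32800 cm⁻¹.
The difference is -32800 − (0) = -32800 cm⁻¹, so low-spin lies lower.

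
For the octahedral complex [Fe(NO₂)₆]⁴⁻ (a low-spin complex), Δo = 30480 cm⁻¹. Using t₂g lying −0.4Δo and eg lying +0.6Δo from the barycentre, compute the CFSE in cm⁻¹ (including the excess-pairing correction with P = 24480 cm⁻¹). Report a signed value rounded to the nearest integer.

-24192

Each NO₂⁻ contributes -1; 6 × (-1) = -6. With overall charge -4, Fe is in the +2 oxidation state.
Fe²⁺: group 8, so d-count = 8 − 2 = 6.
Electron filling gives t₂g⁶ eg⁰.
The orbital stabilization is -2.4Δo = -2.4 × 30480 = -73152 cm⁻¹.
High-spin d⁶ would be t₂g⁴ eg² with 1 pair; low-spin has 3, so 2 excess pairs cost +2P = +48960 cm⁻¹.
Overall CFSE = -73152 + 48960 = -24192 cm⁻¹.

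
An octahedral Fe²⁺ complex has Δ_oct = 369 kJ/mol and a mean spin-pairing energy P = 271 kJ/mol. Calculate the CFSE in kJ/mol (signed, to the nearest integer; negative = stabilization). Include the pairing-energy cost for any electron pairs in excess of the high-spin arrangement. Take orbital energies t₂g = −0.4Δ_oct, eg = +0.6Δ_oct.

Fe sits in group 8; removing 2 electrons leaves Fe²⁺ with 8 − 2 = 6 d electrons.
Δ_oct > P, so pairing is preferred: the ground state is low-spin.
Filling d⁶ accordingly: t₂g⁶ eg⁰.
Orbital CFSE = -2.4Δ_oct = -2.4 × 369 = -886 kJ/mol.
Excess pairs vs high-spin: 3 − 1 = 2; pairing cost = +542 kJ/mol.
Net CFSE = -886 + 542 = -344 kJ/mol.

-344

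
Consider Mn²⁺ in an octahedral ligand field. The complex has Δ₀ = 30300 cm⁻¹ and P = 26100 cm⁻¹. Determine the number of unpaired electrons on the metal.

1

Mn sits in group 7; removing 2 electrons leaves Mn²⁺ with 7 − 2 = 5 d electrons.
Since Δ₀ = 30300 cm⁻¹ > P = 26100 cm⁻¹, the complex adopts the low-spin configuration.
Configuration: t2g^5 e_g^0.
Unpaired electrons: 1.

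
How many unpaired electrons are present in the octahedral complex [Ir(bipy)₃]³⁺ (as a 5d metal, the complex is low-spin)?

bipy is neutral, so the +3 overall charge sits on Ir: oxidation state +3.
Ir sits in group 9; removing 3 electrons leaves Ir³⁺ with 9 − 3 = 6 d electrons.
Configuration: t₂g⁶ eg⁰, giving 0 unpaired electrons.

0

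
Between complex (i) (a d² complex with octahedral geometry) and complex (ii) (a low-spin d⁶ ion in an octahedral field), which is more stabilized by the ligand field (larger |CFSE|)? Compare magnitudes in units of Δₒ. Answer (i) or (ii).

(i): t2g^2 e_g^0, CFSE = -0.8Δₒ.
(ii): t₂g⁶ eg⁰, CFSE = -2.4Δₒ.
So (ii) has the larger |CFSE|.

(ii)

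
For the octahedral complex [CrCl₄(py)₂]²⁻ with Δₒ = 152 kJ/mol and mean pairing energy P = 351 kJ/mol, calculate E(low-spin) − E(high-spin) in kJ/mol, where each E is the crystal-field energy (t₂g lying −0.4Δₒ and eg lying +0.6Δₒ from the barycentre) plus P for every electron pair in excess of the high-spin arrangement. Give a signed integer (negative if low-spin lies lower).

199

Ligand charges: 4×(-1) from Cl⁻ and 2×(+0) from py sum to -4; with overall charge -2, Cr is +2.
Group 6 minus oxidation state +2 gives a d⁴ configuration for Cr²⁺.
In the high-spin limit (t₂g³ eg¹) the orbital term is -0.6Δₒ = -91 kJ/mol, with no excess pairing.
Low-spin t₂g⁴ eg⁰ gives -1.6Δₒ = -243 kJ/mol, but forming 1 extra pair costs 1P = 351 kJ/mol, so E(LS) = -243 + 351 = 108 kJ/mol.
The difference is 108 − (-91) = 199 kJ/mol, so high-spin lies lower.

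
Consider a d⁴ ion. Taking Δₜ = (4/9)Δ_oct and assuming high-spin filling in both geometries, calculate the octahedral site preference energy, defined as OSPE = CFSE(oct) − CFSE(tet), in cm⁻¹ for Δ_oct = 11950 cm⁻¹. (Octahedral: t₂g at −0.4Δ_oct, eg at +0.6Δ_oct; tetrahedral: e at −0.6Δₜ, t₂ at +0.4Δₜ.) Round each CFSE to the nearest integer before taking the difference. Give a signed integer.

In an octahedral site d⁴ (HS) is t₂g³ eg¹, giving CFSE(oct) = -0.6Δ_oct = -7170 cm⁻¹.
Tetrahedral e² t₂² gives -0.4Δₜ = -0.4 × (4/9) × 11950 = -2124 cm⁻¹.
OSPE = -7170 − (-2124) = -5046 cm⁻¹.

-5046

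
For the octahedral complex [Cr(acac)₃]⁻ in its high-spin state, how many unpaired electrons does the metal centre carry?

4

Each acac⁻ contributes -1; 3 × (-1) = -3. With overall charge -1, Cr is in the +2 oxidation state.
Cr²⁺: group 6, so d-count = 6 − 2 = 4.
Configuration: t2g^3 e_g^1, giving 4 unpaired electrons.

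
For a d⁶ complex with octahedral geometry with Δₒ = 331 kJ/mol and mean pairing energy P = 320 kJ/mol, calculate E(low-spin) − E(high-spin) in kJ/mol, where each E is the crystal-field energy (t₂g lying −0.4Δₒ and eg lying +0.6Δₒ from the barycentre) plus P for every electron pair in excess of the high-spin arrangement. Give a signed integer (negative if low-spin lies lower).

High-spin: t₂g⁴ eg², CFSE = -0.4Δₒ = -132 kJ/mol.
Low-spin t₂g⁶ eg⁰ gives -2.4Δₒ = -794 kJ/mol, but forming 2 extra pairs costs 2P = 640 kJ/mol, so E(LS) = -794 + 640 = -154 kJ/mol.
Thus E(LS) − E(HS) = -22 kJ/mol.

-22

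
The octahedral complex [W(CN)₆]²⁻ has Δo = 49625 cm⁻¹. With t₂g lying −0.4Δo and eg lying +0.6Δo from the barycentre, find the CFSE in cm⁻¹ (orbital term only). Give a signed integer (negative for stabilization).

Each CN⁻ contributes -1; 6 × (-1) = -6. With overall charge -2, W is in the +4 oxidation state.
W sits in group 6; removing 4 electrons leaves W⁴⁺ with 6 − 4 = 2 d electrons.
Configuration: t₂g² eg⁰.
CFSE(orbital) = 2×(-0.4Δo) + 0×(0.6Δo) = -0.8Δo; with Δo = 49625 cm⁻¹ that is -39700 cm⁻¹.

-39700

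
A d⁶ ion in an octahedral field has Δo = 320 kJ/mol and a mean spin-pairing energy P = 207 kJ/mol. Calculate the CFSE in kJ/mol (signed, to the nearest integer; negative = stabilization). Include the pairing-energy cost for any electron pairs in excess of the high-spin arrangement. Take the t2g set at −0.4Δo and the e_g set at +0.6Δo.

-354

Since Δo = 320 kJ/mol > P = 207 kJ/mol, the complex adopts the low-spin configuration.
Filling d⁶ accordingly: t2g^6 e_g^0.
Orbital CFSE = -2.4Δo = -2.4 × 320 = -768 kJ/mol.
Excess pairs vs high-spin: 3 − 1 = 2; pairing cost = +414 kJ/mol.
Net CFSE = -768 + 414 = -354 kJ/mol.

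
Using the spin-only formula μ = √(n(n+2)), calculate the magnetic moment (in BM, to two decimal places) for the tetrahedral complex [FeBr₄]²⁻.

4.90 BM

Each Br⁻ contributes -1; 4 × (-1) = -4. With overall charge -2, Fe is in the +2 oxidation state.
Fe sits in group 8; removing 2 electrons leaves Fe²⁺ with 8 − 2 = 6 d electrons.
Tetrahedral fields are weak (Δₜ ≈ 4/9 Δₒ), so electrons fill high-spin.
Configuration: e³ t₂³ → 4 unpaired electrons.
μ(spin-only) = √[4(4+2)] = √24 ≈ 4.90 BM.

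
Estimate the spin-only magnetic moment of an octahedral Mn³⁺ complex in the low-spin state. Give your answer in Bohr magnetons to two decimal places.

Mn sits in group 7; removing 3 electrons leaves Mn³⁺ with 7 − 3 = 4 d electrons.
Configuration: t₂g⁴ eg⁰ → 2 unpaired electrons.
μ(spin-only) = √[2(2+2)] = √8 ≈ 2.83 Bohr magnetons.

2.83 Bohr magnetons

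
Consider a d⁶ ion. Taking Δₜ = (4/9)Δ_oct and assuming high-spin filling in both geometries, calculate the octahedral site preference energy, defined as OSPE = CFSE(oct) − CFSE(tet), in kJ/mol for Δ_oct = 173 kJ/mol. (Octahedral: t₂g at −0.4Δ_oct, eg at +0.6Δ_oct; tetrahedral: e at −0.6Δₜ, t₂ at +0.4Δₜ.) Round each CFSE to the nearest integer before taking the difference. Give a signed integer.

-23

Octahedral high-spin t₂g⁴ eg²: CFSE = -0.4 × 173 = -69 kJ/mol.
Tetrahedral e³ t₂³ gives -0.6Δₜ = -0.6 × (4/9) × 173 = -46 kJ/mol.
OSPE = CFSE(oct) − CFSE(tet) = -69 − (-46) = -23 kJ/mol.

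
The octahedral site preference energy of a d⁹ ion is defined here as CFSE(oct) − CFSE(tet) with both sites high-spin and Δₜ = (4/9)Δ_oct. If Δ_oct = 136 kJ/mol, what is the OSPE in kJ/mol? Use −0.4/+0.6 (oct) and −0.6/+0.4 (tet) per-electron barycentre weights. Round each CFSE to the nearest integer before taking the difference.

-58

Octahedral (high-spin): t₂g⁶ eg³, CFSE = 6(−0.4) + 3(+0.6) = -0.6Δ_oct = -0.6 × 136 = -82 kJ/mol.
Tetrahedral e⁴ t₂⁵ gives -0.4Δₜ = -0.4 × (4/9) × 136 = -24 kJ/mol.
Subtracting, OSPE = -82 − (-24) = -58 kJ/mol.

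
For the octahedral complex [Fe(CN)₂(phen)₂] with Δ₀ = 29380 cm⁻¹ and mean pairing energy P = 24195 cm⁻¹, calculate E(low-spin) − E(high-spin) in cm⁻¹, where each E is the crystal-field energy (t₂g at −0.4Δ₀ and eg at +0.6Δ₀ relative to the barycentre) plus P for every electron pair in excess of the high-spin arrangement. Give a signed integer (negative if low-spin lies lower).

Ligand charges: 2×(-1) from CN⁻ and 2×(+0) from phen sum to -2; with overall charge +0, Fe is +2.
Fe²⁺: group 8, so d-count = 8 − 2 = 6.
In the high-spin limit (t₂g⁴ eg²) the orbital term is -0.4Δ₀ = -11752 cm⁻¹, with no excess pairing.
For low-spin the configuration is t₂g⁶ eg⁰: orbital energy -2.4 × 29380 = -70512 cm⁻¹, and 2 additional pairs relative to high-spin add 48390 cm⁻¹, giving -22122 cm⁻¹.
Thus E(LS) − E(HS) = -10370 cm⁻¹.

-10370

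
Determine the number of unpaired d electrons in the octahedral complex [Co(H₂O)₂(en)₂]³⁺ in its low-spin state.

Ligand charges: 2×(+0) from H₂O and 2×(+0) from en sum to +0; with overall charge +3, Co is +3.
Group 9 minus oxidation state +3 gives a d⁶ configuration for Co³⁺.
Configuration: t₂g⁶ eg⁰, giving 0 unpaired electrons.

0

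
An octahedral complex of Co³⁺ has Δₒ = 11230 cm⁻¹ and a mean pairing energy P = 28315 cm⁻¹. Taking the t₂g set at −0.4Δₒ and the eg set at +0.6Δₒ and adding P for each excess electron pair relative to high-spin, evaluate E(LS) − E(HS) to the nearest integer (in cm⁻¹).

34170

Group 9 minus oxidation state +3 gives a d⁶ configuration for Co³⁺.
High-spin: t₂g⁴ eg², CFSE = -0.4Δₒ = -4492 cm⁻¹.
Low-spin: t₂g⁶ eg⁰, orbital CFSE = -2.4Δₒ = -26952 cm⁻¹; plus 2 excess pairs × P = +56630 cm⁻¹; total 29678 cm⁻¹.
E(LS) − E(HS) = 29678 − (-4492) = 34170 cm⁻¹.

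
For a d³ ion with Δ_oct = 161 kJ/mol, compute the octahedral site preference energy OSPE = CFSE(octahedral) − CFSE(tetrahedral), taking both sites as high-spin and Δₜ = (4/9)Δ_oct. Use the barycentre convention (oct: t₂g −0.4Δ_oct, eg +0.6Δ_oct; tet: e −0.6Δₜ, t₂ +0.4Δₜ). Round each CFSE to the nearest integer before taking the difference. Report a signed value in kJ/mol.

-136

Octahedral high-spin t₂g³ eg⁰: CFSE = -1.2 × 161 = -193 kJ/mol.
Tetrahedral e² t₂¹ gives -0.8Δₜ = -0.8 × (4/9) × 161 = -57 kJ/mol.
OSPE = CFSE(oct) − CFSE(tet) = -193 − (-57) = -136 kJ/mol.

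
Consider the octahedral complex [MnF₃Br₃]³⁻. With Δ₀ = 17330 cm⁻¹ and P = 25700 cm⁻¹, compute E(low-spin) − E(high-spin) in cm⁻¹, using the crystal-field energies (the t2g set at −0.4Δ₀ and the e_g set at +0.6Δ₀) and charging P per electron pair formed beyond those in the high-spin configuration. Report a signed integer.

Ligand charges: 3×(-1) from F⁻ and 3×(-1) from Br⁻ sum to -6; with overall charge -3, Mn is +3.
Mn³⁺: group 7, so d-count = 7 − 3 = 4.
High-spin d⁴ fills as t2g^3 e_g^1 with CFSE 3(−0.4) + 1(+0.6) = -0.6Δ₀ = -10398 cm⁻¹.
Low-spin t2g^4 e_g^0 gives -1.6Δ₀ = -27728 cm⁻¹, but forming 1 extra pair costs 1P = 25700 cm⁻¹, so E(LS) = -27728 + 25700 = -2028 cm⁻¹.
Thus E(LS) − E(HS) = 8370 cm⁻¹.

8370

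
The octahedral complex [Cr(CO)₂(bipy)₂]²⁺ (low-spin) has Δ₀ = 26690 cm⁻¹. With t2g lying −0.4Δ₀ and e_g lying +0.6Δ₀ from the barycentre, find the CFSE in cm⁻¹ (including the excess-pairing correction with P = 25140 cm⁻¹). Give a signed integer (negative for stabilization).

-17564

Ligand charges: 2×(+0) from CO and 2×(+0) from bipy sum to +0; with overall charge +2, Cr is +2.
Cr²⁺: group 6, so d-count = 6 − 2 = 4.
Electron filling gives t2g^4 e_g^0.
CFSE(orbital) = 4×(-0.4Δ₀) + 0×(0.6Δ₀) = -1.6Δ₀; with Δ₀ = 26690 cm⁻¹ that is -42704 cm⁻¹.
Pairing penalty: 1 pair vs 0 in the high-spin reference → 1 extra × P = 25140 cm⁻¹.
Overall CFSE = -42704 + 25140 = -17564 cm⁻¹.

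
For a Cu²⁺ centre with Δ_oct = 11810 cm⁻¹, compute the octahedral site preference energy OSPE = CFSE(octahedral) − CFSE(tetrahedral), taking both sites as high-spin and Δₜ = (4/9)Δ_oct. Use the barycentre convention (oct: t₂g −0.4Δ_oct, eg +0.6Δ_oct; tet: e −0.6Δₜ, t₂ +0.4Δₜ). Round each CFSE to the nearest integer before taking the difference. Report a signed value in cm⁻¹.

-4986

Cu²⁺: group 11, so d-count = 11 − 2 = 9.
Octahedral (high-spin): t₂g⁶ eg³, CFSE = 6(−0.4) + 3(+0.6) = -0.6Δ_oct = -0.6 × 11810 = -7086 cm⁻¹.
Tetrahedral e⁴ t₂⁵ gives -0.4Δₜ = -0.4 × (4/9) × 11810 = -2100 cm⁻¹.
OSPE = -7086 − (-2100) = -4986 cm⁻¹.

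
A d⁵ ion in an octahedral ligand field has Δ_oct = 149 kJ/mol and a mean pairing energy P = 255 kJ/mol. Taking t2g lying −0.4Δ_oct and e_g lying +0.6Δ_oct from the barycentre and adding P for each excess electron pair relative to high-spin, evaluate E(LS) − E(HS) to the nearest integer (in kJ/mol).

High-spin d⁵ fills as t2g^3 e_g^2 with CFSE 3(−0.4) + 2(+0.6) = 0.0Δ_oct = 0 kJ/mol.
Low-spin: t2g^5 e_g^0, orbital CFSE = -2.0Δ_oct = -298 kJ/mol; plus 2 excess pairs × P = +510 kJ/mol; total 212 kJ/mol.
Thus E(LS) − E(HS) = 212 kJ/mol.

212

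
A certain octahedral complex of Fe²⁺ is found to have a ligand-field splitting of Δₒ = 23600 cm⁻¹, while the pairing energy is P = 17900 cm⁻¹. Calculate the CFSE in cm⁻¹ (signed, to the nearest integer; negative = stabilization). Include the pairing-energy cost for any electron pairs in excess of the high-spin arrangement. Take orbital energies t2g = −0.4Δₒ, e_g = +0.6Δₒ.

Fe sits in group 8; removing 2 electrons leaves Fe²⁺ with 8 − 2 = 6 d electrons.
Here Δₒ > P (23600 > 17900), so the low-spin state is favoured.
Configuration: t2g^6 e_g^0.
Orbital CFSE = -2.4Δₒ = -2.4 × 23600 = -56640 cm⁻¹.
Excess pairs vs high-spin: 3 − 1 = 2; pairing cost = +35800 cm⁻¹.
Net CFSE = -56640 + 35800 = -20840 cm⁻¹.

-20840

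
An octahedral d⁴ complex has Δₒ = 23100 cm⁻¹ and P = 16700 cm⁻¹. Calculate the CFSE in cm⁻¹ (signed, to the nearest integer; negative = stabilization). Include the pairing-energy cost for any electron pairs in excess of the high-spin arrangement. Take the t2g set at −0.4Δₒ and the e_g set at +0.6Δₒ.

Since Δₒ = 23100 cm⁻¹ > P = 16700 cm⁻¹, the complex adopts the low-spin configuration.
Configuration: t2g^4 e_g^0.
Orbital CFSE = -1.6Δₒ = -1.6 × 23100 = -36960 cm⁻¹.
Excess pairs vs high-spin: 1 − 0 = 1; pairing cost = +16700 cm⁻¹.
Net CFSE = -36960 + 16700 = -20260 cm⁻¹.

-20260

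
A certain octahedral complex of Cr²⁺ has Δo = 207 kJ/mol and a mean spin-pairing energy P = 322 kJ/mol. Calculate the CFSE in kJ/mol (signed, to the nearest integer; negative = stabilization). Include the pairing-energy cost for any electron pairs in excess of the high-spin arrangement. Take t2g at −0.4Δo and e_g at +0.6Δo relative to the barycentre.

Group 6 minus oxidation state +2 gives a d⁴ configuration for Cr²⁺.
Here Δo < P (207 < 322), so the high-spin state is favoured.
That gives t2g^3 e_g^1.
Orbital CFSE = -0.6Δo = -0.6 × 207 = -124 kJ/mol.
High-spin has no excess pairs, so no pairing correction applies.

-124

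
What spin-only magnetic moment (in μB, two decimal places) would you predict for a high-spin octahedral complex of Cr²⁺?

4.90 μB

Group 6 minus oxidation state +2 gives a d⁴ configuration for Cr²⁺.
Configuration: t₂g³ eg¹ → 4 unpaired electrons.
μ(spin-only) = √[4(4+2)] = √24 ≈ 4.90 μB.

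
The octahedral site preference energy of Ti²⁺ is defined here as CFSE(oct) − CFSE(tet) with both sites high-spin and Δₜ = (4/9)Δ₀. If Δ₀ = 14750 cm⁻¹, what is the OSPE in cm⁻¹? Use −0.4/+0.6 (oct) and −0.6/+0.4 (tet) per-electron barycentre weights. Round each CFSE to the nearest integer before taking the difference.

Ti sits in group 4; removing 2 electrons leaves Ti²⁺ with 4 − 2 = 2 d electrons.
In an octahedral site d² (HS) is t2g^2 e_g^0, giving CFSE(oct) = -0.8Δ₀ = -11800 cm⁻¹.
Tetrahedral e^2 t2^0 gives -1.2Δₜ = -1.2 × (4/9) × 14750 = -7867 cm⁻¹.
OSPE = -11800 − (-7867) = -3933 cm⁻¹.

-3933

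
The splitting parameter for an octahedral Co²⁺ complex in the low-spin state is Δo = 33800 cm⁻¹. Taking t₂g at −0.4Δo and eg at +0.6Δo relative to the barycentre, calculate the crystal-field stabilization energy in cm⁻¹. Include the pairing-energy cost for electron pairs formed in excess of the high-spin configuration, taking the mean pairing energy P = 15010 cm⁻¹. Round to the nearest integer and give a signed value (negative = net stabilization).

Group 9 minus oxidation state +2 gives a d⁷ configuration for Co²⁺.
The d⁷ electrons fill as t₂g⁶ eg¹.
The orbital stabilization is -1.8Δo = -1.8 × 33800 = -60840 cm⁻¹.
Pairing penalty: 3 pairs vs 2 in the high-spin reference → 1 extra × P = 15010 cm⁻¹.
Overall CFSE = -60840 + 15010 = -45830 cm⁻¹.

-45830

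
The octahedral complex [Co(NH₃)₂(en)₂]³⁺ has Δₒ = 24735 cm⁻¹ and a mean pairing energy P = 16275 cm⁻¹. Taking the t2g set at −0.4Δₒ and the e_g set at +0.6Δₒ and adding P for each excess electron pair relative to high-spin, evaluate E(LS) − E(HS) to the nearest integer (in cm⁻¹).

-16920

Ligand charges: 2×(+0) from NH₃ and 2×(+0) from en sum to +0; with overall charge +3, Co is +3.
Co³⁺: group 9, so d-count = 9 − 3 = 6.
High-spin d⁶ fills as t2g^4 e_g^2 with CFSE 4(−0.4) + 2(+0.6) = -0.4Δₒ = -9894 cm⁻¹.
Low-spin: t2g^6 e_g^0, orbital CFSE = -2.4Δₒ = -59364 cm⁻¹; plus 2 excess pairs × P = +32550 cm⁻¹; total -26814 cm⁻¹.
The difference is -26814 − (-9894) = -16920 cm⁻¹, so low-spin lies lower.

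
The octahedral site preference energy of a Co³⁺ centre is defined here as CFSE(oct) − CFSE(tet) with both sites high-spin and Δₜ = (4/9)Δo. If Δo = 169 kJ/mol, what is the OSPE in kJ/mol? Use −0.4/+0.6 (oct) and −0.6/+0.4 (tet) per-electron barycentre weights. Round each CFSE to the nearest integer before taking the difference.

-23

Co³⁺: group 9, so d-count = 9 − 3 = 6.
Octahedral high-spin t₂g⁴ eg²: CFSE = -0.4 × 169 = -68 kJ/mol.
In a tetrahedral site the filling is e³ t₂³: CFSE(tet) = -0.6Δₜ = -0.6 × (4/9)(169) = -45 kJ/mol.
OSPE = CFSE(oct) − CFSE(tet) = -68 − (-45) = -23 kJ/mol.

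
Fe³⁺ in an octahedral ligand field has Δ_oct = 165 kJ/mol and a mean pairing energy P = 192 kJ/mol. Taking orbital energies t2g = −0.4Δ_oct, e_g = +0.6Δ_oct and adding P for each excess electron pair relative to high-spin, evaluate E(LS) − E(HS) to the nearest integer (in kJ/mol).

54

Group 8 minus oxidation state +3 gives a d⁵ configuration for Fe³⁺.
High-spin: t2g^3 e_g^2, CFSE = 0.0Δ_oct = 0 kJ/mol.
Low-spin: t2g^5 e_g^0, orbital CFSE = -2.0Δ_oct = -330 kJ/mol; plus 2 excess pairs × P = +384 kJ/mol; total 54 kJ/mol.
Thus E(LS) − E(HS) = 54 kJ/mol.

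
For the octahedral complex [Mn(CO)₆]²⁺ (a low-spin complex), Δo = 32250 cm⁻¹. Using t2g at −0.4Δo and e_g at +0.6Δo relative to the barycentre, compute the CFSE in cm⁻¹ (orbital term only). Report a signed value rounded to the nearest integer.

-64500

CO is neutral, so the +2 overall charge sits on Mn: oxidation state +2.
Mn is in group 7, so Mn²⁺ is d⁵ (7 − 2 = 5).
The d⁵ electrons fill as t2g^5 e_g^0.
Orbital CFSE = 5(-0.4) + 0(0.6) = -2.0Δo = -2.0 × 32250 = -64500 cm⁻¹.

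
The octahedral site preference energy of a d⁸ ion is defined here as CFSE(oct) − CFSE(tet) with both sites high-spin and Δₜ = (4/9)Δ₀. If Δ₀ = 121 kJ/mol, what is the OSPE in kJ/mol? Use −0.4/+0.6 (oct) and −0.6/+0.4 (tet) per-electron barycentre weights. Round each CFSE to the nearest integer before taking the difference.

-102

Octahedral high-spin t₂g⁶ eg²: CFSE = -1.2 × 121 = -145 kJ/mol.
Tetrahedral: e⁴ t₂⁴, CFSE = 4(−0.6) + 4(+0.4) = -0.8Δₜ = -0.8 × (4/9) × 121 = -43 kJ/mol.
Subtracting, OSPE = -145 − (-43) = -102 kJ/mol.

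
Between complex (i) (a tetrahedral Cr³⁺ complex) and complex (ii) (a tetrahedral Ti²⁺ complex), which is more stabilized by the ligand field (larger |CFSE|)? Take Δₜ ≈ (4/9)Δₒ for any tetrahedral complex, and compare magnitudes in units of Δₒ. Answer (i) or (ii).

(i): Cr³⁺: group 6, so d-count = 6 − 3 = 3; With tetrahedral geometry the complex is necessarily high-spin; e² t₂¹, CFSE = -0.8Δₜ ≈ -0.36Δₒ.
(ii): Group 4 minus oxidation state +2 gives a d² configuration for Ti²⁺; With tetrahedral geometry the complex is necessarily high-spin; e² t₂⁰, CFSE = -1.2Δₜ ≈ -0.53Δₒ.
So (ii) has the larger |CFSE|.

(ii)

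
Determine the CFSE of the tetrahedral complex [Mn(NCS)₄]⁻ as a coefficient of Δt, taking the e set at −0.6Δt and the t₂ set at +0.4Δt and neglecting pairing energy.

Each NCS⁻ contributes -1; 4 × (-1) = -4. With overall charge -1, Mn is in the +3 oxidation state.
Group 7 minus oxidation state +3 gives a d⁴ configuration for Mn³⁺.
With tetrahedral geometry the complex is necessarily high-spin.
Configuration: e² t₂².
CFSE = 2(-0.6Δt) + 2(0.4Δt) = -1.2Δt + 0.8Δt = -0.4Δt.

-0.4 Δt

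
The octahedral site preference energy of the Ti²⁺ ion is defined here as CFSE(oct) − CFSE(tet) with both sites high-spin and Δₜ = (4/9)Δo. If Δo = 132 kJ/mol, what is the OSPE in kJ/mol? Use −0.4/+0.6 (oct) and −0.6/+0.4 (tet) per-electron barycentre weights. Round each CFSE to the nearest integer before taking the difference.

-36

Ti²⁺: group 4, so d-count = 4 − 2 = 2.
Octahedral (high-spin): t2g^2 e_g^0, CFSE = 2(−0.4) + 0(+0.6) = -0.8Δo = -0.8 × 132 = -106 kJ/mol.
In a tetrahedral site the filling is e^2 t2^0: CFSE(tet) = -1.2Δₜ = -1.2 × (4/9)(132) = -70 kJ/mol.
OSPE = CFSE(oct) − CFSE(tet) = -106 − (-70) = -36 kJ/mol.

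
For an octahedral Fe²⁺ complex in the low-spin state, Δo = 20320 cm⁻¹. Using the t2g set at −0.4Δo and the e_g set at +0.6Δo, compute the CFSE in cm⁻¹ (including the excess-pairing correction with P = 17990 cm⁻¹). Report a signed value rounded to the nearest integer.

-12788

Group 8 minus oxidation state +2 gives a d⁶ configuration for Fe²⁺.
Configuration: t2g^6 e_g^0.
The orbital stabilization is -2.4Δo = -2.4 × 20320 = -48768 cm⁻¹.
High-spin d⁶ would be t2g^4 e_g^2 with 1 pair; low-spin has 3, so 2 excess pairs cost +2P = +35980 cm⁻¹.
Net CFSE = -48768 + 35980 = -12788 cm⁻¹.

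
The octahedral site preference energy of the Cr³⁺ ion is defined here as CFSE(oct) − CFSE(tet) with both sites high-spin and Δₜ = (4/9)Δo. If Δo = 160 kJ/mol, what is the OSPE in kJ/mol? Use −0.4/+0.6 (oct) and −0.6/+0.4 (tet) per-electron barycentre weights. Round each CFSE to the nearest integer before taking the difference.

Group 6 minus oxidation state +3 gives a d³ configuration for Cr³⁺.
Octahedral (high-spin): t₂g³ eg⁰, CFSE = 3(−0.4) + 0(+0.6) = -1.2Δo = -1.2 × 160 = -192 kJ/mol.
In a tetrahedral site the filling is e² t₂¹: CFSE(tet) = -0.8Δₜ = -0.8 × (4/9)(160) = -57 kJ/mol.
OSPE = -192 − (-57) = -135 kJ/mol.

-135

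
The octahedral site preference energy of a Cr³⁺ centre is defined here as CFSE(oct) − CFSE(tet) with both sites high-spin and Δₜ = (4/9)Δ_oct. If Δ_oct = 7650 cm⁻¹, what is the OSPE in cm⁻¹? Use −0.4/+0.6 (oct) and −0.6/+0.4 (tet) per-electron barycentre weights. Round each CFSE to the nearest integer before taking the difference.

-6460

Cr sits in group 6; removing 3 electrons leaves Cr³⁺ with 6 − 3 = 3 d electrons.
Octahedral high-spin t2g^3 e_g^0: CFSE = -1.2 × 7650 = -9180 cm⁻¹.
Tetrahedral: e^2 t2^1, CFSE = 2(−0.6) + 1(+0.4) = -0.8Δₜ = -0.8 × (4/9) × 7650 = -2720 cm⁻¹.
OSPE = CFSE(oct) − CFSE(tet) = -9180 − (-2720) = -6460 cm⁻¹.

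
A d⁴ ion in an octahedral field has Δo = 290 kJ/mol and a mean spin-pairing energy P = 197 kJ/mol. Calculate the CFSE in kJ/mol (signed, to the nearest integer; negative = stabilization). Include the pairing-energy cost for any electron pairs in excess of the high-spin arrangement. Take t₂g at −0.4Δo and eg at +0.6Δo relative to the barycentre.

-267

Since Δo = 290 kJ/mol > P = 197 kJ/mol, the complex adopts the low-spin configuration.
Filling d⁴ accordingly: t₂g⁴ eg⁰.
Orbital CFSE = -1.6Δo = -1.6 × 290 = -464 kJ/mol.
Excess pairs vs high-spin: 1 − 0 = 1; pairing cost = +197 kJ/mol.
Net CFSE = -464 + 197 = -267 kJ/mol.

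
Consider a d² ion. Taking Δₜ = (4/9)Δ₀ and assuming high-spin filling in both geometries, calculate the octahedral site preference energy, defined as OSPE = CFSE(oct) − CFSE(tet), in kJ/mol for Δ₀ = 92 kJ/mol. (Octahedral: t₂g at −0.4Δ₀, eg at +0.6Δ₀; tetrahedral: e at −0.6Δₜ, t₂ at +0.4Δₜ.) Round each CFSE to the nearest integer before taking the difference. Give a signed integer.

In an octahedral site d² (HS) is t₂g² eg⁰, giving CFSE(oct) = -0.8Δ₀ = -74 kJ/mol.
In a tetrahedral site the filling is e² t₂⁰: CFSE(tet) = -1.2Δₜ = -1.2 × (4/9)(92) = -49 kJ/mol.
OSPE = -74 − (-49) = -25 kJ/mol.

-25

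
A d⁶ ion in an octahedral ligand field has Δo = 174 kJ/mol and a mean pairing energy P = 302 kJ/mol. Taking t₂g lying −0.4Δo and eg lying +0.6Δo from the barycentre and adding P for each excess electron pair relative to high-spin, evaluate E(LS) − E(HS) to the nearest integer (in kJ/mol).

256

High-spin d⁶ fills as t₂g⁴ eg² with CFSE 4(−0.4) + 2(+0.6) = -0.4Δo = -70 kJ/mol.
For low-spin the configuration is t₂g⁶ eg⁰: orbital energy -2.4 × 174 = -418 kJ/mol, and 2 additional pairs relative to high-spin add 604 kJ/mol, giving 186 kJ/mol.
Thus E(LS) − E(HS) = 256 kJ/mol.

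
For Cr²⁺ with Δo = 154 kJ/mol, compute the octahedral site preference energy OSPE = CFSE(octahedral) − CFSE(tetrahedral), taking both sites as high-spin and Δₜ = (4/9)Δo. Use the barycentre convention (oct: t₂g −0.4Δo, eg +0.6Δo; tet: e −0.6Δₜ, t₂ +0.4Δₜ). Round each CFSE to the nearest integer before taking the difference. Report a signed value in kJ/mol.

Cr is in group 6, so Cr²⁺ is d⁴ (6 − 2 = 4).
In an octahedral site d⁴ (HS) is t2g^3 e_g^1, giving CFSE(oct) = -0.6Δo = -92 kJ/mol.
In a tetrahedral site the filling is e^2 t2^2: CFSE(tet) = -0.4Δₜ = -0.4 × (4/9)(154) = -27 kJ/mol.
OSPE = CFSE(oct) − CFSE(tet) = -92 − (-27) = -65 kJ/mol.

-65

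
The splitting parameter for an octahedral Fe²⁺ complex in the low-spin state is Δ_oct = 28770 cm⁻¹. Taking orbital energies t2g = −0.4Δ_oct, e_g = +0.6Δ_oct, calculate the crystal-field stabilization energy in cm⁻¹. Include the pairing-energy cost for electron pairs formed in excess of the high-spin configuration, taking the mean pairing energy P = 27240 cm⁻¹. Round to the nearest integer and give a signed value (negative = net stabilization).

-14568

Fe²⁺: group 8, so d-count = 8 − 2 = 6.
The d⁶ electrons fill as t2g^6 e_g^0.
CFSE(orbital) = 6×(-0.4Δ_oct) + 0×(0.6Δ_oct) = -2.4Δ_oct; with Δ_oct = 28770 cm⁻¹ that is -69048 cm⁻¹.
High-spin d⁶ would be t2g^4 e_g^2 with 1 pair; low-spin has 3, so 2 excess pairs cost +2P = +54480 cm⁻¹.
Overall CFSE = -69048 + 54480 = -14568 cm⁻¹.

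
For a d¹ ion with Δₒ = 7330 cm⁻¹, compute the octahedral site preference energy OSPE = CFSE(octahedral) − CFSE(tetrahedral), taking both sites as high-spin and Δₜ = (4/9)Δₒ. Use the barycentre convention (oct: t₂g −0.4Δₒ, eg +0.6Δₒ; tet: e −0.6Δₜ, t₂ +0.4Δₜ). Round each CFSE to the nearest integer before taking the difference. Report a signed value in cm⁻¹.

Octahedral (high-spin): t2g^1 e_g^0, CFSE = 1(−0.4) + 0(+0.6) = -0.4Δₒ = -0.4 × 7330 = -2932 cm⁻¹.
In a tetrahedral site the filling is e^1 t2^0: CFSE(tet) = -0.6Δₜ = -0.6 × (4/9)(7330) = -1955 cm⁻¹.
OSPE = CFSE(oct) − CFSE(tet) = -2932 − (-1955) = -977 cm⁻¹.

-977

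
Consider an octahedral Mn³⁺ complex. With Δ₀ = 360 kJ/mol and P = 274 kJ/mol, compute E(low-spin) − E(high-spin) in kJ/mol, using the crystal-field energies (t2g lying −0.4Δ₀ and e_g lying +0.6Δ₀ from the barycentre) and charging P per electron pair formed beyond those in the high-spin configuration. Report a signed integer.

-86

Group 7 minus oxidation state +3 gives a d⁴ configuration for Mn³⁺.
High-spin d⁴ fills as t2g^3 e_g^1 with CFSE 3(−0.4) + 1(+0.6) = -0.6Δ₀ = -216 kJ/mol.
Low-spin: t2g^4 e_g^0, orbital CFSE = -1.6Δ₀ = -576 kJ/mol; plus 1 excess pair × P = +274 kJ/mol; total -302 kJ/mol.
Thus E(LS) − E(HS) = -86 kJ/mol.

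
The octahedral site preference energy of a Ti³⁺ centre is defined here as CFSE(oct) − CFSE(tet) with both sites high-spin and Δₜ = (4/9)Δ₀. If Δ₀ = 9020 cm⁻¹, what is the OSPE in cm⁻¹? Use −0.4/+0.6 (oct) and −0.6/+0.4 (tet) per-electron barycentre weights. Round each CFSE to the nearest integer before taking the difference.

Ti³⁺: group 4, so d-count = 4 − 3 = 1.
Octahedral high-spin t2g^1 e_g^0: CFSE = -0.4 × 9020 = -3608 cm⁻¹.
Tetrahedral e^1 t2^0 gives -0.6Δₜ = -0.6 × (4/9) × 9020 = -2405 cm⁻¹.
Subtracting, OSPE = -3608 − (-2405) = -1203 cm⁻¹.

-1203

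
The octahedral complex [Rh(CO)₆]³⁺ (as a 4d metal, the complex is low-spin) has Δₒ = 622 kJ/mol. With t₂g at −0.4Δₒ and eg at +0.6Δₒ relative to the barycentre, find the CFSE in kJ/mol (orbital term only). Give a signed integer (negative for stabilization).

-1493

CO is neutral, so the +3 overall charge sits on Rh: oxidation state +3.
Rh³⁺: group 9, so d-count = 9 − 3 = 6.
The d⁶ electrons fill as t₂g⁶ eg⁰.
The orbital stabilization is -2.4Δₒ = -2.4 × 622 = -1493 kJ/mol.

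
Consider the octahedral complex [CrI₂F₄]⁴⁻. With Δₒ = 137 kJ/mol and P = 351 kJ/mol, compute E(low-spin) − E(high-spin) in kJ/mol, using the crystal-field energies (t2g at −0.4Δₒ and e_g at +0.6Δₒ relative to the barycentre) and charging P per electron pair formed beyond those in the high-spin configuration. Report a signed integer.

214

Ligand charges: 2×(-1) from I⁻ and 4×(-1) from F⁻ sum to -6; with overall charge -4, Cr is +2.
Cr is in group 6, so Cr²⁺ is d⁴ (6 − 2 = 4).
In the high-spin limit (t2g^3 e_g^1) the orbital term is -0.6Δₒ = -82 kJ/mol, with no excess pairing.
Low-spin: t2g^4 e_g^0, orbital CFSE = -1.6Δₒ = -219 kJ/mol; plus 1 excess pair × P = +351 kJ/mol; total 132 kJ/mol.
E(LS) − E(HS) = 132 − (-82) = 214 kJ/mol.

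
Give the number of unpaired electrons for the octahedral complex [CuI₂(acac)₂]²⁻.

1

Ligand charges: 2×(-1) from I⁻ and 2×(-1) from acac⁻ sum to -4; with overall charge -2, Cu is +2.
Cu sits in group 11; removing 2 electrons leaves Cu²⁺ with 11 − 2 = 9 d electrons.
Configuration: t₂g⁶ eg³, giving 1 unpaired electron.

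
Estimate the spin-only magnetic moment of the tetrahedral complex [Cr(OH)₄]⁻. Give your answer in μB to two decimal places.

Each OH⁻ contributes -1; 4 × (-1) = -4. With overall charge -1, Cr is in the +3 oxidation state.
Cr is in group 6, so Cr³⁺ is d³ (6 − 3 = 3).
Tetrahedral splitting is small, so the complex is high-spin.
Configuration: e² t₂¹ → 3 unpaired electrons.
μ(spin-only) = √[3(3+2)] = √15 ≈ 3.87 μB.

3.87 μB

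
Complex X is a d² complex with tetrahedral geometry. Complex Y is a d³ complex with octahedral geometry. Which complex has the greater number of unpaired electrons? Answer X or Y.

X: Tetrahedral splitting is small, so the complex is high-spin; e^2 t2^0 → 2 unpaired.
Y: t₂g³ eg⁰ → 3 unpaired.
So Y has more unpaired electrons.

Y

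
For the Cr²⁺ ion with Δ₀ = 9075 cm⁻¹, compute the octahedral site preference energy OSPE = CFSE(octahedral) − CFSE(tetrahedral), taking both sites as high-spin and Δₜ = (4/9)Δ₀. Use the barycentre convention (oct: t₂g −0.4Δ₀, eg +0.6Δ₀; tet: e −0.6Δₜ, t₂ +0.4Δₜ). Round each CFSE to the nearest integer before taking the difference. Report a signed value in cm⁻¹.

Cr is in group 6, so Cr²⁺ is d⁴ (6 − 2 = 4).
Octahedral (high-spin): t2g^3 e_g^1, CFSE = 3(−0.4) + 1(+0.6) = -0.6Δ₀ = -0.6 × 9075 = -5445 cm⁻¹.
In a tetrahedral site the filling is e^2 t2^2: CFSE(tet) = -0.4Δₜ = -0.4 × (4/9)(9075) = -1613 cm⁻¹.
OSPE = -5445 − (-1613) = -3832 cm⁻¹.

-3832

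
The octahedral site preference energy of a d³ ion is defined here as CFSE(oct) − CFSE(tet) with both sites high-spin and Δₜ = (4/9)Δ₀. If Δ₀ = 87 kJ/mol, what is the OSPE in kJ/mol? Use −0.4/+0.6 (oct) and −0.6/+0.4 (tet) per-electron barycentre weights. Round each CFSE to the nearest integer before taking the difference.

-73

Octahedral high-spin t2g^3 e_g^0: CFSE = -1.2 × 87 = -104 kJ/mol.
Tetrahedral e^2 t2^1 gives -0.8Δₜ = -0.8 × (4/9) × 87 = -31 kJ/mol.
Subtracting, OSPE = -104 − (-31) = -73 kJ/mol.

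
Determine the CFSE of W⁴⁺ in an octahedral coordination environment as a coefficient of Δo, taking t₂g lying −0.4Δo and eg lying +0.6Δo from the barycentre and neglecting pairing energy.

-0.8 Δo

W is in group 6, so W⁴⁺ is d² (6 − 4 = 2).
Configuration: t₂g² eg⁰.
CFSE = 2(-0.4Δo) + 0(0.6Δo) = -0.8Δo + 0.0Δo = -0.8Δo.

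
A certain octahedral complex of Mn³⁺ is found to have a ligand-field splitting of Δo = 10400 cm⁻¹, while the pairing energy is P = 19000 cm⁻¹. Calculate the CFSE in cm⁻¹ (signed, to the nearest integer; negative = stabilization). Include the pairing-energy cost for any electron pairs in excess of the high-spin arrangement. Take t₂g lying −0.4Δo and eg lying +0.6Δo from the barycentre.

-6240

Group 7 minus oxidation state +3 gives a d⁴ configuration for Mn³⁺.
Here Δo < P (10400 < 19000), so the high-spin state is favoured.
Filling d⁴ accordingly: t₂g³ eg¹.
Orbital CFSE = -0.6Δo = -0.6 × 10400 = -6240 cm⁻¹.
High-spin has no excess pairs, so no pairing correction applies.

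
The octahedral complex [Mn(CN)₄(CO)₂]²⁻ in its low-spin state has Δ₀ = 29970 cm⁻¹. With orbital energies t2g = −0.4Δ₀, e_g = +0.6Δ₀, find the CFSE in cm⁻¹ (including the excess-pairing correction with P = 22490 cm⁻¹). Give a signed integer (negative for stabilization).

Ligand charges: 4×(-1) from CN⁻ and 2×(+0) from CO sum to -4; with overall charge -2, Mn is +2.
Mn²⁺: group 7, so d-count = 7 − 2 = 5.
Configuration: t2g^5 e_g^0.
The orbital stabilization is -2.0Δ₀ = -2.0 × 29970 = -59940 cm⁻¹.
Relative to high-spin t2g^3 e_g^2 (0 paired), the low-spin configuration has 2 additional pairs, contributing +2 × 22490 = +44980 cm⁻¹.
Combining: -59940 + 44980 = -14960 cm⁻¹.

-14960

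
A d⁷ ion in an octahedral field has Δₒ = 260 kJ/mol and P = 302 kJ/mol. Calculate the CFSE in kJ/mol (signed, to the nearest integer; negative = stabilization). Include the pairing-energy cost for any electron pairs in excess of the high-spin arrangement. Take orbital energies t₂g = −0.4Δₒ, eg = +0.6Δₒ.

Since Δₒ = 260 kJ/mol < P = 302 kJ/mol, the complex adopts the high-spin configuration.
That gives t₂g⁵ eg².
Orbital CFSE = -0.8Δₒ = -0.8 × 260 = -208 kJ/mol.
High-spin has no excess pairs, so no pairing correction applies.

-208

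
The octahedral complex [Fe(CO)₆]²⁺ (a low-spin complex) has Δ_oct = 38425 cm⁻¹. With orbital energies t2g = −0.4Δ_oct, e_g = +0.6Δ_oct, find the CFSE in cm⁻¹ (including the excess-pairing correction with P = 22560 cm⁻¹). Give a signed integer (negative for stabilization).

-47100

CO is neutral, so the +2 overall charge sits on Fe: oxidation state +2.
Fe sits in group 8; removing 2 electrons leaves Fe²⁺ with 8 − 2 = 6 d electrons.
The d⁶ electrons fill as t2g^6 e_g^0.
The orbital stabilization is -2.4Δ_oct = -2.4 × 38425 = -92220 cm⁻¹.
Pairing penalty: 3 pairs vs 1 in the high-spin reference → 2 extra × P = 45120 cm⁻¹.
Combining: -92220 + 45120 = -47100 cm⁻¹.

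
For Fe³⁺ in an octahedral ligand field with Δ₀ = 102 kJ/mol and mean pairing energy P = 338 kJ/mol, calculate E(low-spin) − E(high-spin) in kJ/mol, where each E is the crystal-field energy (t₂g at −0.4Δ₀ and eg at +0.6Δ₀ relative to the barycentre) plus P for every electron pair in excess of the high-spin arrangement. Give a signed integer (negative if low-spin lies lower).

472

Fe is in group 8, so Fe³⁺ is d⁵ (8 − 3 = 5).
High-spin: t₂g³ eg², CFSE = 0.0Δ₀ = 0 kJ/mol.
For low-spin the configuration is t₂g⁵ eg⁰: orbital energy -2.0 × 102 = -204 kJ/mol, and 2 additional pairs relative to high-spin add 676 kJ/mol, giving 472 kJ/mol.
E(LS) − E(HS) = 472 − (0) = 472 kJ/mol.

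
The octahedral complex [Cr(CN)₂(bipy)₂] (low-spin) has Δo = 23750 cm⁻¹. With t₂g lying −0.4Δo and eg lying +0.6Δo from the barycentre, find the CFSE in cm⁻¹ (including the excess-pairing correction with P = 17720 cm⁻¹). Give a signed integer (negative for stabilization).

Ligand charges: 2×(-1) from CN⁻ and 2×(+0) from bipy sum to -2; with overall charge +0, Cr is +2.
Cr is in group 6, so Cr²⁺ is d⁴ (6 − 2 = 4).
The d⁴ electrons fill as t₂g⁴ eg⁰.
CFSE(orbital) = 4×(-0.4Δo) + 0×(0.6Δo) = -1.6Δo; with Δo = 23750 cm⁻¹ that is -38000 cm⁻¹.
Pairing penalty: 1 pair vs 0 in the high-spin reference → 1 extra × P = 17720 cm⁻¹.
Overall CFSE = -38000 + 17720 = -20280 cm⁻¹.

-20280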